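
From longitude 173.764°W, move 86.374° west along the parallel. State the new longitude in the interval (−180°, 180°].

99.862°E

Start at -173.764°; shift −86.374° → -260.138°.
-260.138° lies outside (−180°, 180°]; add 360° → +99.862°.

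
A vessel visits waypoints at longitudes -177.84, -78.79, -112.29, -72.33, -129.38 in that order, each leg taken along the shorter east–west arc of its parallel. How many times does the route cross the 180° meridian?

0

Leg 1: -177.84° → -78.79°, shortest Δλ = 99.05° (east) — does not cross 180°.
Leg 2: -78.79° → -112.29°, shortest Δλ = -33.5° (west) — does not cross 180°.
Leg 3: -112.29° → -72.33°, shortest Δλ = 39.96° (east) — does not cross 180°.
Leg 4: -72.33° → -129.38°, shortest Δλ = -57.05° (west) — does not cross 180°.
Total crossings: 0.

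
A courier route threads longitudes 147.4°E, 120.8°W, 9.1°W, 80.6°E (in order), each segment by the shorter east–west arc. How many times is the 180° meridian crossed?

1

Leg 1: +147.4° → -120.8°, shortest Δλ = 91.8° (east) — crosses 180°.
Leg 2: -120.8° → -9.1°, shortest Δλ = 111.7° (east) — does not cross 180°.
Leg 3: -9.1° → +80.6°, shortest Δλ = 89.7° (east) — does not cross 180°.
Total crossings: 1.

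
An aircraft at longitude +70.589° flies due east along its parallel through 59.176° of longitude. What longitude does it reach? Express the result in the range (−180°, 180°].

+129.765°

Start at +70.589°; shift +59.176° → +129.765°.
+129.765° already lies in (−180°, 180°].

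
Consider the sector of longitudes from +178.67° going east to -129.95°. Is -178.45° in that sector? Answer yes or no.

Band width going east from +178.67° to -129.95°: ((-129.95 − 178.67) mod 360) = 51.38°.
Offset of -178.45° east of the west edge: ((-178.45 − 178.67) mod 360) = 2.88°.
2.88° ≤ 51.38° ⇒ inside.

Yes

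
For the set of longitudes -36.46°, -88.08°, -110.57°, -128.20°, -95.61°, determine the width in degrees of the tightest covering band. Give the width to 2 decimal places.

Sort the longitudes: -128.20°, -110.57°, -95.61°, -88.08°, -36.46°.
Eastward gaps between consecutive values (wrapping around): 17.63°, 14.96°, 7.53°, 51.62°, 268.26°.
Largest gap = 268.26° ⇒ minimal covering band is its complement: 360° − 268.26° = 91.74°.
Band runs from -128.20° eastward to -36.46°.

91.74°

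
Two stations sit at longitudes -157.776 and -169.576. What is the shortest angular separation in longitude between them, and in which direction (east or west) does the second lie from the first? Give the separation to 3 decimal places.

11.800° west

Raw difference: -169.576 − -157.776 = -11.8°.
Normalise into (−180°, 180°]: -11.8° stays -11.8°.
Negative ⇒ the second point lies to the west; separation 11.800°.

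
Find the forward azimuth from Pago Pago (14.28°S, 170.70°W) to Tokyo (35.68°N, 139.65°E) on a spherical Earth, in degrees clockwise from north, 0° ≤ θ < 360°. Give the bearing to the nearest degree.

318°

Δλ = 139.65 − -170.70 = 310.35°; wrapped into (−180°, 180°]: -49.65°.
θ = atan2( sin Δλ · cos φ₂ , cos φ₁ · sin φ₂ − sin φ₁ · cos φ₂ · cos Δλ )
  = atan2(-0.61905, 0.69496) = -41.694° → normalised to [0°, 360°): 318.306°.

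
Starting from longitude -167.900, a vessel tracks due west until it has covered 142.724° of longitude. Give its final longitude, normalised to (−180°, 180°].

Start at -167.900°; shift −142.724° → -310.624°.
-310.624° lies outside (−180°, 180°]; add 360° → +49.376°.

+49.376°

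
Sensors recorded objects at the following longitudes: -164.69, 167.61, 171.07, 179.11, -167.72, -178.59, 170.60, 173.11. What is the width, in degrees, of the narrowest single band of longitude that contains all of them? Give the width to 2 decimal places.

Sort the longitudes: -178.59°, -167.72°, -164.69°, +167.61°, +170.60°, +171.07°, +173.11°, +179.11°.
Eastward gaps between consecutive values (wrapping around): 10.87°, 3.03°, 332.30°, 2.99°, 0.47°, 2.04°, 6.00°, 2.30°.
Largest gap = 332.30° ⇒ minimal covering band is its complement: 360° − 332.30° = 27.70°.
Band runs from +167.61° eastward to -164.69°, crossing the antimeridian.

27.70°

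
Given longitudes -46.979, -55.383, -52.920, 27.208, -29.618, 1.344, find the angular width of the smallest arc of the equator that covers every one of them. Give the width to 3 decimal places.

82.591°

Sort the longitudes: -55.383°, -52.920°, -46.979°, -29.618°, +1.344°, +27.208°.
Eastward gaps between consecutive values (wrapping around): 2.463°, 5.941°, 17.361°, 30.962°, 25.864°, 277.409°.
Largest gap = 277.409° ⇒ minimal covering band is its complement: 360° − 277.409° = 82.591°.
Band runs from -55.383° eastward to +27.208°.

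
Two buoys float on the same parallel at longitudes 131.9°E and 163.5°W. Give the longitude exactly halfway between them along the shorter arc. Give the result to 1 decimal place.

Signed shortest Δλ from +131.9° to -163.5° is +64.6°.
Midpoint longitude = +131.9° + (+64.6°)/2 = +131.9° + 32.3° = +164.2°.
(The naïve average (+131.9 + -163.5)/2 = -15.8° is on the wrong side of the globe.)

164.2°E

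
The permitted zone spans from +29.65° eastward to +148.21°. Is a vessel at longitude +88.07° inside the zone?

Yes

Band width going east from +29.65° to +148.21°: ((148.21 − 29.65) mod 360) = 118.56°.
Offset of +88.07° east of the west edge: ((88.07 − 29.65) mod 360) = 58.42°.
58.42° ≤ 118.56° ⇒ inside.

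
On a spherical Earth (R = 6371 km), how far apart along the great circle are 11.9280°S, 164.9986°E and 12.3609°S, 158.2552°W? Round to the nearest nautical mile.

Δλ = -158.2552 − 164.9986 = -323.2538°; wrapped into (−180°, 180°]: 36.7462°.
Δφ = -12.3609 − -11.9280 = -0.4329°.
a = sin²(Δφ/2) + cos φ₁ · cos φ₂ · sin²(Δλ/2) = 0.094969.
c = 2·atan2(√a, √(1−a)) = 0.62654 rad → d = 6371·c ≈ 3991.67 km ≈ 2155.33 nmi.

2155 nmi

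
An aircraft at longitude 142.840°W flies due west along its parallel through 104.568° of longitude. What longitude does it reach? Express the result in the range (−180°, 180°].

Start at -142.840°; shift −104.568° → -247.408°.
-247.408° lies outside (−180°, 180°]; add 360° → +112.592°.

112.592°E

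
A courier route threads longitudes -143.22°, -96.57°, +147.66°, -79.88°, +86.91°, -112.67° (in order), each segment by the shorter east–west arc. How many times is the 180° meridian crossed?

3

Leg 1: -143.22° → -96.57°, shortest Δλ = 46.65° (east) — does not cross 180°.
Leg 2: -96.57° → +147.66°, shortest Δλ = -115.77° (west) — crosses 180°.
Leg 3: +147.66° → -79.88°, shortest Δλ = 132.46° (east) — crosses 180°.
Leg 4: -79.88° → +86.91°, shortest Δλ = 166.79° (east) — does not cross 180°.
Leg 5: +86.91° → -112.67°, shortest Δλ = 160.42° (east) — crosses 180°.
Total crossings: 3.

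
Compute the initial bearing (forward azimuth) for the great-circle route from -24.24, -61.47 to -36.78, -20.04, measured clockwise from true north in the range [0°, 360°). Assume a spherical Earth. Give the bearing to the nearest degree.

Δλ = -20.04 − -61.47 = 41.43°.
θ = atan2( sin Δλ · cos φ₂ , cos φ₁ · sin φ₂ − sin φ₁ · cos φ₂ · cos Δλ )
  = atan2(0.52999, -0.29941) = 119.464° → normalised to [0°, 360°): 119.464°.

119°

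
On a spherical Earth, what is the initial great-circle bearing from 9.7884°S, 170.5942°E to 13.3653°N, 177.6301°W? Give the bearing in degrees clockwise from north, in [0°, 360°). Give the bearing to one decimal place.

27.0°

Δλ = -177.6301 − 170.5942 = -348.2243°; wrapped into (−180°, 180°]: 11.7757°.
θ = atan2( sin Δλ · cos φ₂ , cos φ₁ · sin φ₂ − sin φ₁ · cos φ₂ · cos Δλ )
  = atan2(0.19855, 0.38972) = 26.998° → normalised to [0°, 360°): 26.998°.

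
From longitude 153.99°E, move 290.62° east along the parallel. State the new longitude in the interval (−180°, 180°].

Start at +153.99°; shift +290.62° → +444.61°.
+444.61° lies outside (−180°, 180°]; subtract 360° → +84.61°.

84.61°E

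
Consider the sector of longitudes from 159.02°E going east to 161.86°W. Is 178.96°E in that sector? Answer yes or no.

Yes

Band width going east from +159.02° to -161.86°: ((-161.86 − 159.02) mod 360) = 39.12°.
Offset of +178.96° east of the west edge: ((178.96 − 159.02) mod 360) = 19.94°.
19.94° ≤ 39.12° ⇒ inside.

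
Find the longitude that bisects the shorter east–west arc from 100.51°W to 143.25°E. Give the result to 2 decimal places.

Signed shortest Δλ from -100.51° to +143.25° is -116.24°.
Midpoint longitude = -100.51° + (-116.24°)/2 = -100.51° − 58.12° = -158.63°.
(The naïve average (-100.51 + +143.25)/2 = 21.37° is on the wrong side of the globe.)

158.63°W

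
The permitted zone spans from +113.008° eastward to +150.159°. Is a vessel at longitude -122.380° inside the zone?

Band width going east from +113.008° to +150.159°: ((150.159 − 113.008) mod 360) = 37.151°.
Offset of -122.380° east of the west edge: ((-122.380 − 113.008) mod 360) = 124.612°.
124.612° > 37.151° ⇒ outside.

No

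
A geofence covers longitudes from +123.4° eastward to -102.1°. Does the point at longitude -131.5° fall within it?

Band width going east from +123.4° to -102.1°: ((-102.1 − 123.4) mod 360) = 134.5°.
Offset of -131.5° east of the west edge: ((-131.5 − 123.4) mod 360) = 105.1°.
105.1° ≤ 134.5° ⇒ inside.

Yes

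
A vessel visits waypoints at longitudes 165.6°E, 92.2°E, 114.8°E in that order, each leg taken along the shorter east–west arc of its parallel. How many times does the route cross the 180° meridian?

Leg 1: +165.6° → +92.2°, shortest Δλ = -73.4° (west) — does not cross 180°.
Leg 2: +92.2° → +114.8°, shortest Δλ = 22.6° (east) — does not cross 180°.
Total crossings: 0.

0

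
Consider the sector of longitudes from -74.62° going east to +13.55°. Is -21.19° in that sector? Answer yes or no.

Band width going east from -74.62° to +13.55°: ((13.55 − -74.62) mod 360) = 88.17°.
Offset of -21.19° east of the west edge: ((-21.19 − -74.62) mod 360) = 53.43°.
53.43° ≤ 88.17° ⇒ inside.

Yes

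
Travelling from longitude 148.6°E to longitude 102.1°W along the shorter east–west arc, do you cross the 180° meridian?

Yes

Naïve |-102.1 − 148.6| = 250.7° > 180°, so the shorter arc goes the other way round — across 180°.
Signed shortest Δλ = ((-102.1 − 148.6 + 180) mod 360) − 180 = 109.3°.
Going east by 109.3° from +148.6° passes through 180° before reaching -102.1°.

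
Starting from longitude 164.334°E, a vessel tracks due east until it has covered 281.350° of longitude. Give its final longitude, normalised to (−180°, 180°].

85.684°E

Start at +164.334°; shift +281.350° → +445.684°.
+445.684° lies outside (−180°, 180°]; subtract 360° → +85.684°.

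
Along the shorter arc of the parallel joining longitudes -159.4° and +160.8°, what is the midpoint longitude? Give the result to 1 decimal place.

-179.3°

Signed shortest Δλ from -159.4° to +160.8° is -39.8°.
Midpoint longitude = -159.4° + (-39.8°)/2 = -159.4° − 19.9° = -179.3°.
(The naïve average (-159.4 + +160.8)/2 = 0.7° is on the wrong side of the globe.)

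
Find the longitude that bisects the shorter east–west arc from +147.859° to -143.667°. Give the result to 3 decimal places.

Signed shortest Δλ from +147.859° to -143.667° is +68.474°.
Midpoint longitude = +147.859° + (+68.474°)/2 = +147.859° + 34.237° = +182.096°.
Normalise into (−180°, 180°]: -177.904°.
(The naïve average (+147.859 + -143.667)/2 = 2.096° is on the wrong side of the globe.)

-177.904°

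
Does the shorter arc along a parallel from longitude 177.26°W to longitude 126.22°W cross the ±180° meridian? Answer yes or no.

No

Signed shortest Δλ = ((-126.22 − -177.26 + 180) mod 360) − 180 = 51.04°.
Going east by 51.04° from -177.26° reaches -126.22° without touching 180°.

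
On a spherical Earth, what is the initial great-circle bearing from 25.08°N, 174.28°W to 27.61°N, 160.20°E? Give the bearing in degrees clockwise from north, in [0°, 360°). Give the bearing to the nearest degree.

282°

Δλ = 160.20 − -174.28 = 334.48°; wrapped into (−180°, 180°]: -25.52°.
θ = atan2( sin Δλ · cos φ₂ , cos φ₁ · sin φ₂ − sin φ₁ · cos φ₂ · cos Δλ )
  = atan2(-0.38176, 0.08079) = -78.051° → normalised to [0°, 360°): 281.949°.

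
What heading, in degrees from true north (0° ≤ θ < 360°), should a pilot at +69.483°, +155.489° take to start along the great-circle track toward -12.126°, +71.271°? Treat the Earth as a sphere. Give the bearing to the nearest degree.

Δλ = 71.271 − 155.489 = -84.218°.
θ = atan2( sin Δλ · cos φ₂ , cos φ₁ · sin φ₂ − sin φ₁ · cos φ₂ · cos Δλ )
  = atan2(-0.97271, -0.16587) = -99.677° → normalised to [0°, 360°): 260.323°.

260°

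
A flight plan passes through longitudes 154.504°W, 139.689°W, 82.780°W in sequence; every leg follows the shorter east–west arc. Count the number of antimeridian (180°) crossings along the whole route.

Leg 1: -154.504° → -139.689°, shortest Δλ = 14.815° (east) — does not cross 180°.
Leg 2: -139.689° → -82.780°, shortest Δλ = 56.909° (east) — does not cross 180°.
Total crossings: 0.

0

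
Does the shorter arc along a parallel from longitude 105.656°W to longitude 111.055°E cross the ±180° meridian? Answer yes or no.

Naïve |111.055 − -105.656| = 216.711° > 180°, so the shorter arc goes the other way round — across 180°.
Signed shortest Δλ = ((111.055 − -105.656 + 180) mod 360) − 180 = -143.289°.
Going west by 143.289° from -105.656° passes through 180° before reaching +111.055°.

Yes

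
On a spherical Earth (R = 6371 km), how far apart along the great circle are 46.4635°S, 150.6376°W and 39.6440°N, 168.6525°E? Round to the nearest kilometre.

Δλ = 168.6525 − -150.6376 = 319.2901°; wrapped into (−180°, 180°]: -40.7099°.
Δφ = 39.6440 − -46.4635 = 86.1075°.
a = sin²(Δφ/2) + cos φ₁ · cos φ₂ · sin²(Δλ/2) = 0.530231.
c = 2·atan2(√a, √(1−a)) = 1.63130 rad → d = 6371·c ≈ 10392.98 km.

10393 km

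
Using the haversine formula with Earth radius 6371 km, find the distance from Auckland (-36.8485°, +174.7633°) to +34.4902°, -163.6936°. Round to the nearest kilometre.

Δλ = -163.6936 − 174.7633 = -338.4569°; wrapped into (−180°, 180°]: 21.5431°.
Δφ = 34.4902 − -36.8485 = 71.3387°.
a = sin²(Δφ/2) + cos φ₁ · cos φ₂ · sin²(Δλ/2) = 0.363051.
c = 2·atan2(√a, √(1−a)) = 1.29335 rad → d = 6371·c ≈ 8239.96 km.

8240 km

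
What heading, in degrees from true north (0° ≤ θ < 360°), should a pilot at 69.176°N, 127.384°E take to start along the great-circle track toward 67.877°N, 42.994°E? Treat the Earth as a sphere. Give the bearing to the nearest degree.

Δλ = 42.994 − 127.384 = -84.390°.
θ = atan2( sin Δλ · cos φ₂ , cos φ₁ · sin φ₂ − sin φ₁ · cos φ₂ · cos Δλ )
  = atan2(-0.37479, 0.29492) = -51.802° → normalised to [0°, 360°): 308.198°.

308°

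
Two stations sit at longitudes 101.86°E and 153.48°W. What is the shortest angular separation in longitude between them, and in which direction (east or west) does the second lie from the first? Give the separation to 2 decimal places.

Raw difference: -153.48 − 101.86 = -255.34°.
Normalise into (−180°, 180°]: -255.34° + 360° = 104.66°.
Positive ⇒ the second point lies to the east; separation 104.66°.

104.66° east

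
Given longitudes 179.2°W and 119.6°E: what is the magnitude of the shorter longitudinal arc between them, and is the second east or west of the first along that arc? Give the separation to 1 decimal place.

Raw difference: 119.6 − -179.2 = 298.8°.
Normalise into (−180°, 180°]: 298.8° − 360° = -61.2°.
Negative ⇒ the second point lies to the west; separation 61.2°.

61.2° west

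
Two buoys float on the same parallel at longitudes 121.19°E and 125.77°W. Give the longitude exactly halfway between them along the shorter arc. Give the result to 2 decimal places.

177.71°E

Signed shortest Δλ from +121.19° to -125.77° is +113.04°.
Midpoint longitude = +121.19° + (+113.04°)/2 = +121.19° + 56.52° = +177.71°.
(The naïve average (+121.19 + -125.77)/2 = -2.29° is on the wrong side of the globe.)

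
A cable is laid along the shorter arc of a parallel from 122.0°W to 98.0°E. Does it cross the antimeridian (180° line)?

Naïve |98.0 − -122.0| = 220.0° > 180°, so the shorter arc goes the other way round — across 180°.
Signed shortest Δλ = ((98.0 − -122.0 + 180) mod 360) − 180 = -140.0°.
Going west by 140.0° from -122.0° passes through 180° before reaching +98.0°.

Yes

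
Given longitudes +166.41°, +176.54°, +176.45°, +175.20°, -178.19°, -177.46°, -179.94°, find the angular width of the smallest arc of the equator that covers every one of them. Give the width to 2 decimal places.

16.13°

Sort the longitudes: -179.94°, -178.19°, -177.46°, +166.41°, +175.20°, +176.45°, +176.54°.
Eastward gaps between consecutive values (wrapping around): 1.75°, 0.73°, 343.87°, 8.79°, 1.25°, 0.09°, 3.52°.
Largest gap = 343.87° ⇒ minimal covering band is its complement: 360° − 343.87° = 16.13°.
Band runs from +166.41° eastward to -177.46°, crossing the antimeridian.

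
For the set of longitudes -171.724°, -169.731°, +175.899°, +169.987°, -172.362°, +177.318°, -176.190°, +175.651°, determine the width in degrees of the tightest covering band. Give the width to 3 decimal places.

20.282°

Sort the longitudes: -176.190°, -172.362°, -171.724°, -169.731°, +169.987°, +175.651°, +175.899°, +177.318°.
Eastward gaps between consecutive values (wrapping around): 3.828°, 0.638°, 1.993°, 339.718°, 5.664°, 0.248°, 1.419°, 6.492°.
Largest gap = 339.718° ⇒ minimal covering band is its complement: 360° − 339.718° = 20.282°.
Band runs from +169.987° eastward to -169.731°, crossing the antimeridian.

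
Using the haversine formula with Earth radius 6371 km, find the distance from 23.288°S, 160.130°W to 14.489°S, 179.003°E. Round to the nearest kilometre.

Δλ = 179.003 − -160.130 = 339.133°; wrapped into (−180°, 180°]: -20.867°.
Δφ = -14.489 − -23.288 = 8.799°.
a = sin²(Δφ/2) + cos φ₁ · cos φ₂ · sin²(Δλ/2) = 0.035050.
c = 2·atan2(√a, √(1−a)) = 0.37665 rad → d = 6371·c ≈ 2399.66 km.

2400 km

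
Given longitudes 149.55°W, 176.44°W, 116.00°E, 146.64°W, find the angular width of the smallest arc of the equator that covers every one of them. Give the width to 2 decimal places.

Sort the longitudes: -176.44°, -149.55°, -146.64°, +116.00°.
Eastward gaps between consecutive values (wrapping around): 26.89°, 2.91°, 262.64°, 67.56°.
Largest gap = 262.64° ⇒ minimal covering band is its complement: 360° − 262.64° = 97.36°.
Band runs from +116.00° eastward to -146.64°, crossing the antimeridian.

97.36°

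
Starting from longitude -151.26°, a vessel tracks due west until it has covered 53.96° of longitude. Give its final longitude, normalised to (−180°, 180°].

Start at -151.26°; shift −53.96° → -205.22°.
-205.22° lies outside (−180°, 180°]; add 360° → +154.78°.

+154.78°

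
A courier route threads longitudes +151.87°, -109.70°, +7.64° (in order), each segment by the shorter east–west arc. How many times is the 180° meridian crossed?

Leg 1: +151.87° → -109.70°, shortest Δλ = 98.43° (east) — crosses 180°.
Leg 2: -109.70° → +7.64°, shortest Δλ = 117.34° (east) — does not cross 180°.
Total crossings: 1.

1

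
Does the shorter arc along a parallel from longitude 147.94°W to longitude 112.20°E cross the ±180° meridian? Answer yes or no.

Yes

Naïve |112.20 − -147.94| = 260.14° > 180°, so the shorter arc goes the other way round — across 180°.
Signed shortest Δλ = ((112.20 − -147.94 + 180) mod 360) − 180 = -99.86°.
Going west by 99.86° from -147.94° passes through 180° before reaching +112.20°.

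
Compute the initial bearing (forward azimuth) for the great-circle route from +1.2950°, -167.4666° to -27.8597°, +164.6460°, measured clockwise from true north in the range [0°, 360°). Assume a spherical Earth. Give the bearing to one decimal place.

220.5°

Δλ = 164.6460 − -167.4666 = 332.1126°; wrapped into (−180°, 180°]: -27.8874°.
θ = atan2( sin Δλ · cos φ₂ , cos φ₁ · sin φ₂ − sin φ₁ · cos φ₂ · cos Δλ )
  = atan2(-0.41352, -0.48485) = -139.540° → normalised to [0°, 360°): 220.460°.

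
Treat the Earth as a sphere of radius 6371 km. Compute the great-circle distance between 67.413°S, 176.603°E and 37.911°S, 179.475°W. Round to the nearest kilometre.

3290 km

Δλ = -179.475 − 176.603 = -356.078°; wrapped into (−180°, 180°]: 3.922°.
Δφ = -37.911 − -67.413 = 29.502°.
a = sin²(Δφ/2) + cos φ₁ · cos φ₂ · sin²(Δλ/2) = 0.065186.
c = 2·atan2(√a, √(1−a)) = 0.51635 rad → d = 6371·c ≈ 3289.64 km.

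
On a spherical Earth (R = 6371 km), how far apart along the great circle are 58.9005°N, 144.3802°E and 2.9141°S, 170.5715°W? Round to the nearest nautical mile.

4280 nmi

Δλ = -170.5715 − 144.3802 = -314.9517°; wrapped into (−180°, 180°]: 45.0483°.
Δφ = -2.9141 − 58.9005 = -61.8146°.
a = sin²(Δφ/2) + cos φ₁ · cos φ₂ · sin²(Δλ/2) = 0.339536.
c = 2·atan2(√a, √(1−a)) = 1.24409 rad → d = 6371·c ≈ 7926.08 km ≈ 4279.74 nmi.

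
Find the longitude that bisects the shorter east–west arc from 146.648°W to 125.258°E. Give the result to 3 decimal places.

Signed shortest Δλ from -146.648° to +125.258° is -88.094°.
Midpoint longitude = -146.648° + (-88.094°)/2 = -146.648° − 44.047° = -190.695°.
Normalise into (−180°, 180°]: +169.305°.
(The naïve average (-146.648 + +125.258)/2 = -10.695° is on the wrong side of the globe.)

169.305°E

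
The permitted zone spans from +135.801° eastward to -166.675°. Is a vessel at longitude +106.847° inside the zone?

No

Band width going east from +135.801° to -166.675°: ((-166.675 − 135.801) mod 360) = 57.524°.
Offset of +106.847° east of the west edge: ((106.847 − 135.801) mod 360) = 331.046°.
331.046° > 57.524° ⇒ outside.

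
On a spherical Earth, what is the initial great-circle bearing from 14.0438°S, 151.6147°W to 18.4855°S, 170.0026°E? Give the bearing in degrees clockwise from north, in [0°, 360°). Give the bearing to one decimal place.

257.8°

Δλ = 170.0026 − -151.6147 = 321.6173°; wrapped into (−180°, 180°]: -38.3827°.
θ = atan2( sin Δλ · cos φ₂ , cos φ₁ · sin φ₂ − sin φ₁ · cos φ₂ · cos Δλ )
  = atan2(-0.58887, -0.12718) = -102.187° → normalised to [0°, 360°): 257.813°.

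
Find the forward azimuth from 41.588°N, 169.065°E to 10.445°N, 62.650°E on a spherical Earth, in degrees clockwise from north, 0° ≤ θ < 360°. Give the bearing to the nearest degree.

Δλ = 62.650 − 169.065 = -106.415°.
θ = atan2( sin Δλ · cos φ₂ , cos φ₁ · sin φ₂ − sin φ₁ · cos φ₂ · cos Δλ )
  = atan2(-0.94334, 0.32006) = -71.259° → normalised to [0°, 360°): 288.741°.

289°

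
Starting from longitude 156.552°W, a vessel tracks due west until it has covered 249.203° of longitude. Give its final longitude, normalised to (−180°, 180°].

45.755°W

Start at -156.552°; shift −249.203° → -405.755°.
-405.755° lies outside (−180°, 180°]; add 360° → -45.755°.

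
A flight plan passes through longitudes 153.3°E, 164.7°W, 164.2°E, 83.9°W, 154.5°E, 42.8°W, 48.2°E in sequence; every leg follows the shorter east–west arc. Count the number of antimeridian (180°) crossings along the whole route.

5

Leg 1: +153.3° → -164.7°, shortest Δλ = 42.0° (east) — crosses 180°.
Leg 2: -164.7° → +164.2°, shortest Δλ = -31.1° (west) — crosses 180°.
Leg 3: +164.2° → -83.9°, shortest Δλ = 111.9° (east) — crosses 180°.
Leg 4: -83.9° → +154.5°, shortest Δλ = -121.6° (west) — crosses 180°.
Leg 5: +154.5° → -42.8°, shortest Δλ = 162.7° (east) — crosses 180°.
Leg 6: -42.8° → +48.2°, shortest Δλ = 91.0° (east) — does not cross 180°.
Total crossings: 5.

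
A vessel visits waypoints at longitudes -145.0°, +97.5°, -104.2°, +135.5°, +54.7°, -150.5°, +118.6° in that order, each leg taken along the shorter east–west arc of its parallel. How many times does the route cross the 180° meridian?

5

Leg 1: -145.0° → +97.5°, shortest Δλ = -117.5° (west) — crosses 180°.
Leg 2: +97.5° → -104.2°, shortest Δλ = 158.3° (east) — crosses 180°.
Leg 3: -104.2° → +135.5°, shortest Δλ = -120.3° (west) — crosses 180°.
Leg 4: +135.5° → +54.7°, shortest Δλ = -80.8° (west) — does not cross 180°.
Leg 5: +54.7° → -150.5°, shortest Δλ = 154.8° (east) — crosses 180°.
Leg 6: -150.5° → +118.6°, shortest Δλ = -90.9° (west) — crosses 180°.
Total crossings: 5.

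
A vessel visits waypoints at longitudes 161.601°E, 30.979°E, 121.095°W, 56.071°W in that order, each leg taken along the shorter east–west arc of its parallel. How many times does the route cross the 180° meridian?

0

Leg 1: +161.601° → +30.979°, shortest Δλ = -130.622° (west) — does not cross 180°.
Leg 2: +30.979° → -121.095°, shortest Δλ = -152.074° (west) — does not cross 180°.
Leg 3: -121.095° → -56.071°, shortest Δλ = 65.024° (east) — does not cross 180°.
Total crossings: 0.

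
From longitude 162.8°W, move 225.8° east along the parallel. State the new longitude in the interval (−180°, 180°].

Start at -162.8°; shift +225.8° → +63.0°.
+63.0° already lies in (−180°, 180°].

63.0°E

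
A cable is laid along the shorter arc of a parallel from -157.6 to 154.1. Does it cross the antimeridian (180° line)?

Naïve |154.1 − -157.6| = 311.7° > 180°, so the shorter arc goes the other way round — across 180°.
Signed shortest Δλ = ((154.1 − -157.6 + 180) mod 360) − 180 = -48.3°.
Going west by 48.3° from -157.6° passes through 180° before reaching +154.1°.

Yes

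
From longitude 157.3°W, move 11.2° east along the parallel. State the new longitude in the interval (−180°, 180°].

Start at -157.3°; shift +11.2° → -146.1°.
-146.1° already lies in (−180°, 180°].

146.1°W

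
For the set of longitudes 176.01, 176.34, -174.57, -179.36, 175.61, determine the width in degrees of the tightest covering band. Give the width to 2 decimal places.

9.82°

Sort the longitudes: -179.36°, -174.57°, +175.61°, +176.01°, +176.34°.
Eastward gaps between consecutive values (wrapping around): 4.79°, 350.18°, 0.40°, 0.33°, 4.30°.
Largest gap = 350.18° ⇒ minimal covering band is its complement: 360° − 350.18° = 9.82°.
Band runs from +175.61° eastward to -174.57°, crossing the antimeridian.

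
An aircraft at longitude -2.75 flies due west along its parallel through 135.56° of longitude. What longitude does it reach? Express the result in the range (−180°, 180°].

-138.31°

Start at -2.75°; shift −135.56° → -138.31°.
-138.31° already lies in (−180°, 180°].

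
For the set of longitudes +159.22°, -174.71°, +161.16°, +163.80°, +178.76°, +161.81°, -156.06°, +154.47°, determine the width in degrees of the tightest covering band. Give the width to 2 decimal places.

49.47°

Sort the longitudes: -174.71°, -156.06°, +154.47°, +159.22°, +161.16°, +161.81°, +163.80°, +178.76°.
Eastward gaps between consecutive values (wrapping around): 18.65°, 310.53°, 4.75°, 1.94°, 0.65°, 1.99°, 14.96°, 6.53°.
Largest gap = 310.53° ⇒ minimal covering band is its complement: 360° − 310.53° = 49.47°.
Band runs from +154.47° eastward to -156.06°, crossing the antimeridian.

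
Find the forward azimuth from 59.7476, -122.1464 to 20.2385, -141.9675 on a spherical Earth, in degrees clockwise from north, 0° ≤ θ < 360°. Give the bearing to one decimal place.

Δλ = -141.9675 − -122.1464 = -19.8211°.
θ = atan2( sin Δλ · cos φ₂ , cos φ₁ · sin φ₂ − sin φ₁ · cos φ₂ · cos Δλ )
  = atan2(-0.31815, -0.58818) = -151.591° → normalised to [0°, 360°): 208.409°.

208.4°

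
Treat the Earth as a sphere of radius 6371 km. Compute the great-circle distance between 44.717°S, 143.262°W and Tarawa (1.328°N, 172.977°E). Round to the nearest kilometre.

Δλ = 172.977 − -143.262 = 316.239°; wrapped into (−180°, 180°]: -43.761°.
Δφ = 1.328 − -44.717 = 46.045°.
a = sin²(Δφ/2) + cos φ₁ · cos φ₂ · sin²(Δλ/2) = 0.251617.
c = 2·atan2(√a, √(1−a)) = 1.05093 rad → d = 6371·c ≈ 6695.46 km.

6695 km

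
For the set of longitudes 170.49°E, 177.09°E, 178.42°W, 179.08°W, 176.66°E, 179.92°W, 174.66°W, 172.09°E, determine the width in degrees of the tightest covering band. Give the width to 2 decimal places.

Sort the longitudes: -179.92°, -179.08°, -178.42°, -174.66°, +170.49°, +172.09°, +176.66°, +177.09°.
Eastward gaps between consecutive values (wrapping around): 0.84°, 0.66°, 3.76°, 345.15°, 1.60°, 4.57°, 0.43°, 2.99°.
Largest gap = 345.15° ⇒ minimal covering band is its complement: 360° − 345.15° = 14.85°.
Band runs from +170.49° eastward to -174.66°, crossing the antimeridian.

14.85°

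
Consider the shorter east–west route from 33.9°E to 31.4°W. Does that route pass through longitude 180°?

No

Signed shortest Δλ = ((-31.4 − 33.9 + 180) mod 360) − 180 = -65.3°.
Going west by 65.3° from +33.9° reaches -31.4° without touching 180°.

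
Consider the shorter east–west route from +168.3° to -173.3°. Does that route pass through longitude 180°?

Naïve |-173.3 − 168.3| = 341.6° > 180°, so the shorter arc goes the other way round — across 180°.
Signed shortest Δλ = ((-173.3 − 168.3 + 180) mod 360) − 180 = 18.4°.
Going east by 18.4° from +168.3° passes through 180° before reaching -173.3°.

Yes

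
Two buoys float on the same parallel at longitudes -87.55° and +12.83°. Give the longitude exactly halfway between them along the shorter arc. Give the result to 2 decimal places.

Signed shortest Δλ from -87.55° to +12.83° is +100.38°.
Midpoint longitude = -87.55° + (+100.38°)/2 = -87.55° + 50.19° = -37.36°.

-37.36°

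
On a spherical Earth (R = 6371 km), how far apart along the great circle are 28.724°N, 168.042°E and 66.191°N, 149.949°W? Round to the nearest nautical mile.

Δλ = -149.949 − 168.042 = -317.991°; wrapped into (−180°, 180°]: 42.009°.
Δφ = 66.191 − 28.724 = 37.467°.
a = sin²(Δφ/2) + cos φ₁ · cos φ₂ · sin²(Δλ/2) = 0.148632.
c = 2·atan2(√a, √(1−a)) = 0.79156 rad → d = 6371·c ≈ 5043.03 km ≈ 2723.02 nmi.

2723 nmi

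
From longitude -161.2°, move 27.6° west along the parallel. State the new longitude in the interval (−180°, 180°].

+171.2°

Start at -161.2°; shift −27.6° → -188.8°.
-188.8° lies outside (−180°, 180°]; add 360° → +171.2°.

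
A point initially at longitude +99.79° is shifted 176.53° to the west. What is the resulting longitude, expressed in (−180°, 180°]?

Start at +99.79°; shift −176.53° → -76.74°.
-76.74° already lies in (−180°, 180°].

-76.74°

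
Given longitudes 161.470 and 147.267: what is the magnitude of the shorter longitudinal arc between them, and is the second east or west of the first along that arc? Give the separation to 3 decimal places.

Raw difference: 147.267 − 161.470 = -14.203°.
Normalise into (−180°, 180°]: -14.203° stays -14.203°.
Negative ⇒ the second point lies to the west; separation 14.203°.

14.203° west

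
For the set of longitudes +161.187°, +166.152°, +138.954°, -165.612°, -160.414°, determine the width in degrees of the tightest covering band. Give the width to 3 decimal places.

Sort the longitudes: -165.612°, -160.414°, +138.954°, +161.187°, +166.152°.
Eastward gaps between consecutive values (wrapping around): 5.198°, 299.368°, 22.233°, 4.965°, 28.236°.
Largest gap = 299.368° ⇒ minimal covering band is its complement: 360° − 299.368° = 60.632°.
Band runs from +138.954° eastward to -160.414°, crossing the antimeridian.

60.632°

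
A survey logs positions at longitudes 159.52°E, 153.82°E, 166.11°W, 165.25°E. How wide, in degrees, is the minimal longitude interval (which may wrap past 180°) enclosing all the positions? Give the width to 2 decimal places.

Sort the longitudes: -166.11°, +153.82°, +159.52°, +165.25°.
Eastward gaps between consecutive values (wrapping around): 319.93°, 5.70°, 5.73°, 28.64°.
Largest gap = 319.93° ⇒ minimal covering band is its complement: 360° − 319.93° = 40.07°.
Band runs from +153.82° eastward to -166.11°, crossing the antimeridian.

40.07°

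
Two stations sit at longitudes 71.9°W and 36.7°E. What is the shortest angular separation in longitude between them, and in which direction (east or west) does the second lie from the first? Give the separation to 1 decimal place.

Raw difference: 36.7 − -71.9 = 108.6°.
Normalise into (−180°, 180°]: 108.6° stays 108.6°.
Positive ⇒ the second point lies to the east; separation 108.6°.

108.6° east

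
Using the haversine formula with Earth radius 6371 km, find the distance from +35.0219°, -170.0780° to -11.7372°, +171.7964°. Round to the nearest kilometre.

Δλ = 171.7964 − -170.0780 = 341.8744°; wrapped into (−180°, 180°]: -18.1256°.
Δφ = -11.7372 − 35.0219 = -46.7591°.
a = sin²(Δφ/2) + cos φ₁ · cos φ₂ · sin²(Δλ/2) = 0.177361.
c = 2·atan2(√a, √(1−a)) = 0.86941 rad → d = 6371·c ≈ 5539.00 km.

5539 km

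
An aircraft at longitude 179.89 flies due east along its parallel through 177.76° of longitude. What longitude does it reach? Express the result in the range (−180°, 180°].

-2.35°

Start at +179.89°; shift +177.76° → +357.65°.
+357.65° lies outside (−180°, 180°]; subtract 360° → -2.35°.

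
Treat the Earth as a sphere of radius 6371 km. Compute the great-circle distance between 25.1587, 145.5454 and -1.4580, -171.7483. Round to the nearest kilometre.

5465 km

Δλ = -171.7483 − 145.5454 = -317.2937°; wrapped into (−180°, 180°]: 42.7063°.
Δφ = -1.4580 − 25.1587 = -26.6167°.
a = sin²(Δφ/2) + cos φ₁ · cos φ₂ · sin²(Δλ/2) = 0.172952.
c = 2·atan2(√a, √(1−a)) = 0.85781 rad → d = 6371·c ≈ 5465.10 km.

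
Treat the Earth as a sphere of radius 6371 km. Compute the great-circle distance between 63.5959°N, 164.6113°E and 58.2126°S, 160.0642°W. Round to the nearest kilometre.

Δλ = -160.0642 − 164.6113 = -324.6755°; wrapped into (−180°, 180°]: 35.3245°.
Δφ = -58.2126 − 63.5959 = -121.8085°.
a = sin²(Δφ/2) + cos φ₁ · cos φ₂ · sin²(Δλ/2) = 0.785105.
c = 2·atan2(√a, √(1−a)) = 2.17756 rad → d = 6371·c ≈ 13873.22 km.

13873 km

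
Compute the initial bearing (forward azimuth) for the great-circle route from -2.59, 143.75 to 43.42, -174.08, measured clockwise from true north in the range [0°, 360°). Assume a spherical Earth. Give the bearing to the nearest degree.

34°

Δλ = -174.08 − 143.75 = -317.83°; wrapped into (−180°, 180°]: 42.17°.
θ = atan2( sin Δλ · cos φ₂ , cos φ₁ · sin φ₂ − sin φ₁ · cos φ₂ · cos Δλ )
  = atan2(0.48761, 0.71097) = 34.444° → normalised to [0°, 360°): 34.444°.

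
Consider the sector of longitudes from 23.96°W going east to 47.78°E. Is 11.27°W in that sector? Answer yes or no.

Yes

Band width going east from -23.96° to +47.78°: ((47.78 − -23.96) mod 360) = 71.74°.
Offset of -11.27° east of the west edge: ((-11.27 − -23.96) mod 360) = 12.69°.
12.69° ≤ 71.74° ⇒ inside.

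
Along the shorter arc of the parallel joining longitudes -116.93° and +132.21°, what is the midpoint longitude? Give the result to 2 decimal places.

-172.36°

Signed shortest Δλ from -116.93° to +132.21° is -110.86°.
Midpoint longitude = -116.93° + (-110.86°)/2 = -116.93° − 55.43° = -172.36°.
(The naïve average (-116.93 + +132.21)/2 = 7.64° is on the wrong side of the globe.)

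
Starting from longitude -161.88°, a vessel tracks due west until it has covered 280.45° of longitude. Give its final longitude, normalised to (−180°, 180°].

-82.33°

Start at -161.88°; shift −280.45° → -442.33°.
-442.33° lies outside (−180°, 180°]; add 360° → -82.33°.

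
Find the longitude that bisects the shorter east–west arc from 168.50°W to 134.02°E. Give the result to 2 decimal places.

162.76°E

Signed shortest Δλ from -168.50° to +134.02° is -57.48°.
Midpoint longitude = -168.50° + (-57.48°)/2 = -168.50° − 28.74° = -197.24°.
Normalise into (−180°, 180°]: +162.76°.
(The naïve average (-168.50 + +134.02)/2 = -17.24° is on the wrong side of the globe.)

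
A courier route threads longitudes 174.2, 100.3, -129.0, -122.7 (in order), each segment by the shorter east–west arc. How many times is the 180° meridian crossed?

1

Leg 1: +174.2° → +100.3°, shortest Δλ = -73.9° (west) — does not cross 180°.
Leg 2: +100.3° → -129.0°, shortest Δλ = 130.7° (east) — crosses 180°.
Leg 3: -129.0° → -122.7°, shortest Δλ = 6.3° (east) — does not cross 180°.
Total crossings: 1.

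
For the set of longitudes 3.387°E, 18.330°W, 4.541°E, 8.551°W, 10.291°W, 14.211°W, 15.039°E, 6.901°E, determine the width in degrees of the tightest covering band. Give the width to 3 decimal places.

33.369°

Sort the longitudes: -18.330°, -14.211°, -10.291°, -8.551°, +3.387°, +4.541°, +6.901°, +15.039°.
Eastward gaps between consecutive values (wrapping around): 4.119°, 3.920°, 1.740°, 11.938°, 1.154°, 2.360°, 8.138°, 326.631°.
Largest gap = 326.631° ⇒ minimal covering band is its complement: 360° − 326.631° = 33.369°.
Band runs from -18.330° eastward to +15.039°.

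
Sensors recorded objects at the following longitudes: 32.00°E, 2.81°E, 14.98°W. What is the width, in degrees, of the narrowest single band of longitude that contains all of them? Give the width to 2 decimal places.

46.98°

Sort the longitudes: -14.98°, +2.81°, +32.00°.
Eastward gaps between consecutive values (wrapping around): 17.79°, 29.19°, 313.02°.
Largest gap = 313.02° ⇒ minimal covering band is its complement: 360° − 313.02° = 46.98°.
Band runs from -14.98° eastward to +32.00°.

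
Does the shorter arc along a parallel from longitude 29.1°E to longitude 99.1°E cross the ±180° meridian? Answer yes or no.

No

Signed shortest Δλ = ((99.1 − 29.1 + 180) mod 360) − 180 = 70.0°.
Going east by 70.0° from +29.1° reaches +99.1° without touching 180°.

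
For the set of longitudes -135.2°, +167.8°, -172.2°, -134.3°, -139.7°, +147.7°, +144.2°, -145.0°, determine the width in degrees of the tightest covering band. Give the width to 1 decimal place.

Sort the longitudes: -172.2°, -145.0°, -139.7°, -135.2°, -134.3°, +144.2°, +147.7°, +167.8°.
Eastward gaps between consecutive values (wrapping around): 27.2°, 5.3°, 4.5°, 0.9°, 278.5°, 3.5°, 20.1°, 20.0°.
Largest gap = 278.5° ⇒ minimal covering band is its complement: 360° − 278.5° = 81.5°.
Band runs from +144.2° eastward to -134.3°, crossing the antimeridian.

81.5°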